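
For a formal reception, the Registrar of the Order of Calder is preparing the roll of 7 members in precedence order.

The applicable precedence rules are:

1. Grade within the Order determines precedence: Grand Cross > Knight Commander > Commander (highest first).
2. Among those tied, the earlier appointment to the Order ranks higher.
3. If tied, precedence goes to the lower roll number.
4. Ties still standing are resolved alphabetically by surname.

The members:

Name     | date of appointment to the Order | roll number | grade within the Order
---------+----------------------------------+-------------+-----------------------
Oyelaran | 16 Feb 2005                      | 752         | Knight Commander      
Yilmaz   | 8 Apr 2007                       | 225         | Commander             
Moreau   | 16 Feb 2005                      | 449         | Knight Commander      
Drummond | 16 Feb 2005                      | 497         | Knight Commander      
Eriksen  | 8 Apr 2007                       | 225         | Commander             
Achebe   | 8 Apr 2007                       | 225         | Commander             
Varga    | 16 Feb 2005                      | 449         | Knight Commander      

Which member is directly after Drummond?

By grade within the Order: Moreau, Varga, Drummond and Oyelaran (Knight Commander); then Achebe, Eriksen and Yilmaz (Commander).
Moreau, Varga, Drummond and Oyelaran all have date of appointment to the Order 16 Feb 2005, so the next rule applies.
Among Moreau, Varga, Drummond and Oyelaran, by roll number (lower first): Moreau and Varga (449) before Drummond (497) before Oyelaran (752).
Among Moreau and Varga, alphabetically by surname: Moreau before Varga.
Achebe, Eriksen and Yilmaz all have date of appointment to the Order 8 Apr 2007, so the next rule applies.
Achebe, Eriksen and Yilmaz all have roll number 225, so the next rule applies.
Among Achebe, Eriksen and Yilmaz, alphabetically by surname: Achebe before Eriksen before Yilmaz.
Order: Moreau, Varga, Drummond, Oyelaran, Achebe, Eriksen, Yilmaz.

Oyelaran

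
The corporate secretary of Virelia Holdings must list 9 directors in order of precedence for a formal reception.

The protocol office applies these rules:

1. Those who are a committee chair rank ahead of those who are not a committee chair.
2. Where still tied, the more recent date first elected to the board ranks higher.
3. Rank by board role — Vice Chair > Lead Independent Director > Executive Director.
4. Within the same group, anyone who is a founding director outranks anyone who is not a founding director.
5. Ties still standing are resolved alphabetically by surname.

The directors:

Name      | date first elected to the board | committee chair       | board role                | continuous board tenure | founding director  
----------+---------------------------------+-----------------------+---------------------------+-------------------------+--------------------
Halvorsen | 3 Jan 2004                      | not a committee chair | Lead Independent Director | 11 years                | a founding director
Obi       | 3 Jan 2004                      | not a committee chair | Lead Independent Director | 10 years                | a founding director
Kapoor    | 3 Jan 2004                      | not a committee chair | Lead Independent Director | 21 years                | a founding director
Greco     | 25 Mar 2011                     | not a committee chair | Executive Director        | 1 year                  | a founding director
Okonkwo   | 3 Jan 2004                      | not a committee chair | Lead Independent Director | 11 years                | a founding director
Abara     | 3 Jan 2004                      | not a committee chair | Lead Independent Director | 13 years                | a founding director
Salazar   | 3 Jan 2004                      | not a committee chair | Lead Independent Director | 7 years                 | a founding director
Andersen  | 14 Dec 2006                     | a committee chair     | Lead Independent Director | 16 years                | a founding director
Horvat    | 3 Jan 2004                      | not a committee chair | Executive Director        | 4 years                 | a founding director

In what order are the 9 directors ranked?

By the first rule: Andersen (a committee chair); then Greco, Abara, Halvorsen, Kapoor, Obi, Okonkwo, Salazar and Horvat (each not a committee chair).
Among Greco, Abara, Halvorsen, Kapoor, Obi, Okonkwo, Salazar and Horvat, by date first elected to the board (later first): Greco (25 Mar 2011) before Abara, Halvorsen, Kapoor, Obi, Okonkwo, Salazar and Horvat (3 Jan 2004).
Among Abara, Halvorsen, Kapoor, Obi, Okonkwo, Salazar and Horvat, by board role: Abara, Halvorsen, Kapoor, Obi, Okonkwo and Salazar (Lead Independent Director) before Horvat (Executive Director).
Abara, Halvorsen, Kapoor, Obi, Okonkwo and Salazar are each a founding director, so the next rule applies.
Among Abara, Halvorsen, Kapoor, Obi, Okonkwo and Salazar, alphabetically by surname: Abara before Halvorsen before Kapoor before Obi before Okonkwo before Salazar.
Full order: Andersen, Greco, Abara, Halvorsen, Kapoor, Obi, Okonkwo, Salazar, Horvat.

Andersen, Greco, Abara, Halvorsen, Kapoor, Obi, Okonkwo, Salazar, Horvat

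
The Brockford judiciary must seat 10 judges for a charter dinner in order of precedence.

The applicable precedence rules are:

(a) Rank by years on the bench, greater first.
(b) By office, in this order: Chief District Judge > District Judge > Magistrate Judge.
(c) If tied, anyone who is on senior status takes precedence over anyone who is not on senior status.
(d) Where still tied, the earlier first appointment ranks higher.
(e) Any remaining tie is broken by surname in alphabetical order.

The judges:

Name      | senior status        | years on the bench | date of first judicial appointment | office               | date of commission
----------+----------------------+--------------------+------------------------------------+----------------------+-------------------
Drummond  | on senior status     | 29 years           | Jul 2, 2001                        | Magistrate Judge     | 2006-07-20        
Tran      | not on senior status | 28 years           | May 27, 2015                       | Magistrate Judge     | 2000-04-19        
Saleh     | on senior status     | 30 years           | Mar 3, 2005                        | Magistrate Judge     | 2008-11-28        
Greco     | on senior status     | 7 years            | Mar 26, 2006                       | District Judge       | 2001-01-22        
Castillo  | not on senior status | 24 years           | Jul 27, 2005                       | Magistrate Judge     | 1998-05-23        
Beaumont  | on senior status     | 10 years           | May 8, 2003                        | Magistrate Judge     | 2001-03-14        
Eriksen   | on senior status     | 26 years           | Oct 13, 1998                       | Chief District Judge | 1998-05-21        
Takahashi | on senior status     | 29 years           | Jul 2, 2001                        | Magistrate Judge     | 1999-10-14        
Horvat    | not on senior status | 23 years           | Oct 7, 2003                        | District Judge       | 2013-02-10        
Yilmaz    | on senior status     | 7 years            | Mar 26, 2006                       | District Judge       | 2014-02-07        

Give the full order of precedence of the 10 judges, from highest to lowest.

By years on the bench (higher first): Saleh (30 years); then Drummond and Takahashi (both 29 years); then Tran (28 years); then Eriksen (26 years); then Castillo (24 years); then Horvat (23 years); then Beaumont (10 years); then Greco and Yilmaz (both 7 years).
Drummond and Takahashi are each Magistrate Judge, so the next rule applies.
Drummond and Takahashi are each on senior status, so the next rule applies.
Drummond and Takahashi both have date of first judicial appointment Jul 2, 2001, so the next rule applies.
Among Drummond and Takahashi, alphabetically by surname: Drummond before Takahashi.
Greco and Yilmaz are each District Judge, so the next rule applies.
Greco and Yilmaz are each on senior status, so the next rule applies.
Greco and Yilmaz both have date of first judicial appointment Mar 26, 2006, so the next rule applies.
Among Greco and Yilmaz, alphabetically by surname: Greco before Yilmaz.
Full order: Saleh, Drummond, Takahashi, Tran, Eriksen, Castillo, Horvat, Beaumont, Greco, Yilmaz.

Saleh, Drummond, Takahashi, Tran, Eriksen, Castillo, Horvat, Beaumont, Greco, Yilmaz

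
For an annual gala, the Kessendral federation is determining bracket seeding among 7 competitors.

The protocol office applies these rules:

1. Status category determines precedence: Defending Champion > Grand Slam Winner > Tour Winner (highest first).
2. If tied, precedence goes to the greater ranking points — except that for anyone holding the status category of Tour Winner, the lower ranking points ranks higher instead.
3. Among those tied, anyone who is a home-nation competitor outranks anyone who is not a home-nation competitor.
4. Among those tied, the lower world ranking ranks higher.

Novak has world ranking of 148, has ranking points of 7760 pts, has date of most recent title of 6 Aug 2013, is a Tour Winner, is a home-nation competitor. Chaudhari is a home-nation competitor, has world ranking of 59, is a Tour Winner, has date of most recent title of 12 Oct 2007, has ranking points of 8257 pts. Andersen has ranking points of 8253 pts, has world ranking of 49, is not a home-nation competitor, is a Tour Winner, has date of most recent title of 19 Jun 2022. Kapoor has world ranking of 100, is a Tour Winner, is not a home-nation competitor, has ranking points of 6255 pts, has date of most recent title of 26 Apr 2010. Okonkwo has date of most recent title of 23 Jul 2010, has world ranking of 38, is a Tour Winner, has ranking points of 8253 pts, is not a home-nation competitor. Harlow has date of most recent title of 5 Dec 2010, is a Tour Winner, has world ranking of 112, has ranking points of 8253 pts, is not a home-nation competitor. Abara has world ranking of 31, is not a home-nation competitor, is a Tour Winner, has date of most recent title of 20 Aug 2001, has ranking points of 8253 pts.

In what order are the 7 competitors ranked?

Kapoor, Novak, Abara, Okonkwo, Andersen, Harlow, Chaudhari

By status category: Kapoor, Novak, Abara, Okonkwo, Andersen, Harlow and Chaudhari (Tour Winner).
Among Kapoor, Novak, Abara, Okonkwo, Andersen, Harlow and Chaudhari, by ranking points (lower first) (reversed rule for this group): Kapoor (6255 pts) before Novak (7760 pts) before Abara, Okonkwo, Andersen and Harlow (8253 pts) before Chaudhari (8257 pts).
Abara, Okonkwo, Andersen and Harlow are each not a home-nation competitor, so the next rule applies.
Among Abara, Okonkwo, Andersen and Harlow, by world ranking (lower first): Abara (31) before Okonkwo (38) before Andersen (49) before Harlow (112).
Full order: Kapoor, Novak, Abara, Okonkwo, Andersen, Harlow, Chaudhari.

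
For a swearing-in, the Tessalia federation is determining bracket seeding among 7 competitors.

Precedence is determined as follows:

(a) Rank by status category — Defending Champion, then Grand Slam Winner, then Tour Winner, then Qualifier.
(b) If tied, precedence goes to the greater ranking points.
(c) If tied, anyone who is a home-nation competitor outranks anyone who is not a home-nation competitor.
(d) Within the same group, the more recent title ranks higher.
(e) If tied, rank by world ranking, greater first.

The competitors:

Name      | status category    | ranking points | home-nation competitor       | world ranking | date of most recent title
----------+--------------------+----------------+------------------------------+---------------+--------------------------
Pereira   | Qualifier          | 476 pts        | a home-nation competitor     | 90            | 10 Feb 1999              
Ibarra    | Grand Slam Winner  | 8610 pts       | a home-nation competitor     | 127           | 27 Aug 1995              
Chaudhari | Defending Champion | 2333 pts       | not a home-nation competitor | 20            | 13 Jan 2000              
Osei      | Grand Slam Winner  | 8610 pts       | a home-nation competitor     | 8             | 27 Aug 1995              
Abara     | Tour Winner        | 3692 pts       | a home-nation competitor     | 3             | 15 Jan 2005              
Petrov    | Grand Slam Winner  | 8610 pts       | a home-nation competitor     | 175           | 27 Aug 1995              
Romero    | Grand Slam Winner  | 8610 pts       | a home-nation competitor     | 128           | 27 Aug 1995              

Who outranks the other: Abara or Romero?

By status category: Chaudhari (Defending Champion); then Petrov, Romero, Ibarra and Osei (Grand Slam Winner); then Abara (Tour Winner); then Pereira (Qualifier).
Petrov, Romero, Ibarra and Osei all have ranking points 8610 pts, so the next rule applies.
Petrov, Romero, Ibarra and Osei are each a home-nation competitor, so the next rule applies.
Petrov, Romero, Ibarra and Osei all have date of most recent title 27 Aug 1995, so the next rule applies.
Among Petrov, Romero, Ibarra and Osei, by world ranking (higher first): Petrov (175) before Romero (128) before Ibarra (127) before Osei (8).
So Romero takes precedence.

Romero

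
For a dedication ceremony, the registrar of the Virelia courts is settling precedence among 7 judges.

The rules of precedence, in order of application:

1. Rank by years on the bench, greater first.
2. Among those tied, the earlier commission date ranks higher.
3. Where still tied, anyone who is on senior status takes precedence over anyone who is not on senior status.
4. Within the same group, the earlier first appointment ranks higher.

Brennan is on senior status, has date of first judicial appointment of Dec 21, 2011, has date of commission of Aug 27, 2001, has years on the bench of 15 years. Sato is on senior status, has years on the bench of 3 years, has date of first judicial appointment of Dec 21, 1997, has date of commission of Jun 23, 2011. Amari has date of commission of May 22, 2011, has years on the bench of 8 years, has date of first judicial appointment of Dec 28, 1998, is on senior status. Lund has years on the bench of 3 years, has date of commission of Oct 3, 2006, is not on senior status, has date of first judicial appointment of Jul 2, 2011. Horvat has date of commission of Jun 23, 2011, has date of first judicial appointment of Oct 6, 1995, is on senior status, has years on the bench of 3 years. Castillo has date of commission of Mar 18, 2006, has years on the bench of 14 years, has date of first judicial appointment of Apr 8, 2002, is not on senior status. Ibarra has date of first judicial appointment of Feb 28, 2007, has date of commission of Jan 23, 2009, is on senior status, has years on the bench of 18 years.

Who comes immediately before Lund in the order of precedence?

By years on the bench (higher first): Ibarra (18 years); then Brennan (15 years); then Castillo (14 years); then Amari (8 years); then Lund, Horvat and Sato (each 3 years).
Among Lund, Horvat and Sato, by date of commission (earlier first): Lund (Oct 3, 2006) before Horvat and Sato (Jun 23, 2011).
Horvat and Sato are each on senior status, so the next rule applies.
Among Horvat and Sato, by date of first judicial appointment (earlier first): Horvat (Oct 6, 1995) before Sato (Dec 21, 1997).
Order: Ibarra, Brennan, Castillo, Amari, Lund, Horvat, Sato.

Amari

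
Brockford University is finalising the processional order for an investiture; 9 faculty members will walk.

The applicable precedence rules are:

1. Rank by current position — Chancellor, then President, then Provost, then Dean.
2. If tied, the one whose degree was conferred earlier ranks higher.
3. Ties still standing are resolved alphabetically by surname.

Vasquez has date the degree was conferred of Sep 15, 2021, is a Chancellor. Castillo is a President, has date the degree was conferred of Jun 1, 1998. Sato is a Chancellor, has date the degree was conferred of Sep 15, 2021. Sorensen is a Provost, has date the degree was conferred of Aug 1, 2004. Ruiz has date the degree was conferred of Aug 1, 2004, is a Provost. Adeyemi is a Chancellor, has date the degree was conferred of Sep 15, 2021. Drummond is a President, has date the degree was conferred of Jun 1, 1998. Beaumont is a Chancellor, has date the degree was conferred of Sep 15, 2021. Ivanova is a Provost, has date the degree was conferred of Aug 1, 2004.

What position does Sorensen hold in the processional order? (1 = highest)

9

By current position: Adeyemi, Beaumont, Sato and Vasquez (Chancellor); then Castillo and Drummond (President); then Ivanova, Ruiz and Sorensen (Provost).
Adeyemi, Beaumont, Sato and Vasquez all have date the degree was conferred Sep 15, 2021, so the next rule applies.
Among Adeyemi, Beaumont, Sato and Vasquez, alphabetically by surname: Adeyemi before Beaumont before Sato before Vasquez.
Castillo and Drummond both have date the degree was conferred Jun 1, 1998, so the next rule applies.
Among Castillo and Drummond, alphabetically by surname: Castillo before Drummond.
Ivanova, Ruiz and Sorensen all have date the degree was conferred Aug 1, 2004, so the next rule applies.
Among Ivanova, Ruiz and Sorensen, alphabetically by surname: Ivanova before Ruiz before Sorensen.
Order: Adeyemi, Beaumont, Sato, Vasquez, Castillo, Drummond, Ivanova, Ruiz, Sorensen. So position 9.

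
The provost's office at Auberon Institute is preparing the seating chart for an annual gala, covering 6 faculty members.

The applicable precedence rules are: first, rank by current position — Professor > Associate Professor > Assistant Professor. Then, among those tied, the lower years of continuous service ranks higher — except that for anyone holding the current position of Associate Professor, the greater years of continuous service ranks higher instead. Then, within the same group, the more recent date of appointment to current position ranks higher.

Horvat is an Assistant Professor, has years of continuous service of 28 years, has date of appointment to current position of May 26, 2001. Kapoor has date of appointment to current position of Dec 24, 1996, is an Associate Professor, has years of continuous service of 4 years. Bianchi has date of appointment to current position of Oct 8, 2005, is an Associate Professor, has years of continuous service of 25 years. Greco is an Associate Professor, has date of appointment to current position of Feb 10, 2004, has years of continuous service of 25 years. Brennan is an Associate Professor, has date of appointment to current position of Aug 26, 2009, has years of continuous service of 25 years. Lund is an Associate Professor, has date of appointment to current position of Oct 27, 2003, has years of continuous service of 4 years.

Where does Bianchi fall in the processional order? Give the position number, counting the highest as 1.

By current position: Brennan, Bianchi, Greco, Lund and Kapoor (Associate Professor); then Horvat (Assistant Professor).
Among Brennan, Bianchi, Greco, Lund and Kapoor, by years of continuous service (higher first) (reversed rule for this group): Brennan, Bianchi and Greco (25 years) before Lund and Kapoor (4 years).
Among Brennan, Bianchi and Greco, by date of appointment to current position (later first): Brennan (Aug 26, 2009) before Bianchi (Oct 8, 2005) before Greco (Feb 10, 2004).
Among Lund and Kapoor, by date of appointment to current position (later first): Lund (Oct 27, 2003) before Kapoor (Dec 24, 1996).
Order: Brennan, Bianchi, Greco, Lund, Kapoor, Horvat. So position 2.

2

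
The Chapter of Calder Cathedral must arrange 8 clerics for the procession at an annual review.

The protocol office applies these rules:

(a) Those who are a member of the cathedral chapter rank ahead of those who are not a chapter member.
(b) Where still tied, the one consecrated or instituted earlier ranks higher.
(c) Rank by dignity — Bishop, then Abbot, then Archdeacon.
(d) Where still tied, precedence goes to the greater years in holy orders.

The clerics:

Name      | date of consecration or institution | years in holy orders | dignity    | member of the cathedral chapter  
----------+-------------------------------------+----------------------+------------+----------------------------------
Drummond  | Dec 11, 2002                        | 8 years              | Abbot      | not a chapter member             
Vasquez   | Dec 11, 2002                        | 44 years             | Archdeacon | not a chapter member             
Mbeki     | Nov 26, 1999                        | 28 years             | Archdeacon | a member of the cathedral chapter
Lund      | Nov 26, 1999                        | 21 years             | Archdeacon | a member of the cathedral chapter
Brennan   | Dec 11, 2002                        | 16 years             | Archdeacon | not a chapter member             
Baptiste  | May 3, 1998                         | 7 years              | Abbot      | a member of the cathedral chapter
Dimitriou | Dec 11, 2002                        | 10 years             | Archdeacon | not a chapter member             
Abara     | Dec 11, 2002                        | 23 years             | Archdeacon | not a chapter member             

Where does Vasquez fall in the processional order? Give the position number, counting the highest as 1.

5

By the first rule: Baptiste, Mbeki and Lund (each a member of the cathedral chapter); then Drummond, Vasquez, Abara, Brennan and Dimitriou (each not a chapter member).
Among Baptiste, Mbeki and Lund, by date of consecration or institution (earlier first): Baptiste (May 3, 1998) before Mbeki and Lund (Nov 26, 1999).
Mbeki and Lund are each Archdeacon, so the next rule applies.
Among Mbeki and Lund, by years in holy orders (higher first): Mbeki (28 years) before Lund (21 years).
Drummond, Vasquez, Abara, Brennan and Dimitriou all have date of consecration or institution Dec 11, 2002, so the next rule applies.
Among Drummond, Vasquez, Abara, Brennan and Dimitriou, by dignity: Drummond (Abbot) before Vasquez, Abara, Brennan and Dimitriou (Archdeacon).
Among Vasquez, Abara, Brennan and Dimitriou, by years in holy orders (higher first): Vasquez (44 years) before Abara (23 years) before Brennan (16 years) before Dimitriou (10 years).
Order: Baptiste, Mbeki, Lund, Drummond, Vasquez, Abara, Brennan, Dimitriou. So position 5.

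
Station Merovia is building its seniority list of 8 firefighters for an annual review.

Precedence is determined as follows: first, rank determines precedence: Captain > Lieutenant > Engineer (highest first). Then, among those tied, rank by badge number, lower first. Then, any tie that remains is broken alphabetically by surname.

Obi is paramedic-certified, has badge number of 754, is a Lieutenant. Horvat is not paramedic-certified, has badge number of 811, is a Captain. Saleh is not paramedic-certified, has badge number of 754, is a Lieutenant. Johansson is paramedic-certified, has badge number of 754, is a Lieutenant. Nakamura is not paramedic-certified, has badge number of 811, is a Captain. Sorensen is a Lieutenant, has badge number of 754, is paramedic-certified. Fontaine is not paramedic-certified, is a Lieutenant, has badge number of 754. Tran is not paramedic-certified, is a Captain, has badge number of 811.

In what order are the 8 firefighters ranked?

By rank: Horvat, Nakamura and Tran (Captain); then Fontaine, Johansson, Obi, Saleh and Sorensen (Lieutenant).
Horvat, Nakamura and Tran all have badge number 811, so the next rule applies.
Among Horvat, Nakamura and Tran, alphabetically by surname: Horvat before Nakamura before Tran.
Fontaine, Johansson, Obi, Saleh and Sorensen all have badge number 754, so the next rule applies.
Among Fontaine, Johansson, Obi, Saleh and Sorensen, alphabetically by surname: Fontaine before Johansson before Obi before Saleh before Sorensen.
Full order: Horvat, Nakamura, Tran, Fontaine, Johansson, Obi, Saleh, Sorensen.

Horvat, Nakamura, Tran, Fontaine, Johansson, Obi, Saleh, Sorensen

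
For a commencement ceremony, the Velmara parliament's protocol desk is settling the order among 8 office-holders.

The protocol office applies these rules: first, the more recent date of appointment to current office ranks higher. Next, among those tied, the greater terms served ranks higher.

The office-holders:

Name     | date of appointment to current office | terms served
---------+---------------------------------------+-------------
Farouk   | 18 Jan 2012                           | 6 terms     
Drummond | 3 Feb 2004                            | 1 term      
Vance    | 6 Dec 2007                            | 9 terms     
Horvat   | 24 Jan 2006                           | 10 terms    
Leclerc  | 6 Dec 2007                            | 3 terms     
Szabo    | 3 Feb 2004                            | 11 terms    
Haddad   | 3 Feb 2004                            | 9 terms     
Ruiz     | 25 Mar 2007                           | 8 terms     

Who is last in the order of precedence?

Drummond

By date of appointment to current office (later first): Farouk (18 Jan 2012); then Vance and Leclerc (both 6 Dec 2007); then Ruiz (25 Mar 2007); then Horvat (24 Jan 2006); then Szabo, Haddad and Drummond (each 3 Feb 2004).
Among Vance and Leclerc, by terms served (higher first): Vance (9 terms) before Leclerc (3 terms).
Among Szabo, Haddad and Drummond, by terms served (higher first): Szabo (11 terms) before Haddad (9 terms) before Drummond (1 term).
Order: Farouk, Vance, Leclerc, Ruiz, Horvat, Szabo, Haddad, Drummond.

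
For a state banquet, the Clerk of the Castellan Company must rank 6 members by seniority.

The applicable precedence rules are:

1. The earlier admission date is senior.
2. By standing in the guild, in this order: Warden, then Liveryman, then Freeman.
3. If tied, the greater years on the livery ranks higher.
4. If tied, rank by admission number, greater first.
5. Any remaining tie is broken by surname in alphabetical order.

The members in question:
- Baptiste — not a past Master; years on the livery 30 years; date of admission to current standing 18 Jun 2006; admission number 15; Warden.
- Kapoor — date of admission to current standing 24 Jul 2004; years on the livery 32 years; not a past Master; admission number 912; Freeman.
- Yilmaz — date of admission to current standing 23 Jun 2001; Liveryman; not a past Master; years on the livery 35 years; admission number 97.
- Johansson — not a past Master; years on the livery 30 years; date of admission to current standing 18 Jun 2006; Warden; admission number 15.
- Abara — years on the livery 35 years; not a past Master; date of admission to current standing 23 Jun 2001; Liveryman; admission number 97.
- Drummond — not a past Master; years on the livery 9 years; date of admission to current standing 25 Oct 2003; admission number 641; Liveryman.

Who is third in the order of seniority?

By date of admission to current standing (earlier first): Abara and Yilmaz (both 23 Jun 2001); then Drummond (25 Oct 2003); then Kapoor (24 Jul 2004); then Baptiste and Johansson (both 18 Jun 2006).
Abara and Yilmaz are each Liveryman, so the next rule applies.
Abara and Yilmaz both have years on the livery 35 years, so the next rule applies.
Abara and Yilmaz both have admission number 97, so the next rule applies.
Among Abara and Yilmaz, alphabetically by surname: Abara before Yilmaz.
Baptiste and Johansson are each Warden, so the next rule applies.
Baptiste and Johansson both have years on the livery 30 years, so the next rule applies.
Baptiste and Johansson both have admission number 15, so the next rule applies.
Among Baptiste and Johansson, alphabetically by surname: Baptiste before Johansson.
Order: Abara, Yilmaz, Drummond, Kapoor, Baptiste, Johansson.

Drummond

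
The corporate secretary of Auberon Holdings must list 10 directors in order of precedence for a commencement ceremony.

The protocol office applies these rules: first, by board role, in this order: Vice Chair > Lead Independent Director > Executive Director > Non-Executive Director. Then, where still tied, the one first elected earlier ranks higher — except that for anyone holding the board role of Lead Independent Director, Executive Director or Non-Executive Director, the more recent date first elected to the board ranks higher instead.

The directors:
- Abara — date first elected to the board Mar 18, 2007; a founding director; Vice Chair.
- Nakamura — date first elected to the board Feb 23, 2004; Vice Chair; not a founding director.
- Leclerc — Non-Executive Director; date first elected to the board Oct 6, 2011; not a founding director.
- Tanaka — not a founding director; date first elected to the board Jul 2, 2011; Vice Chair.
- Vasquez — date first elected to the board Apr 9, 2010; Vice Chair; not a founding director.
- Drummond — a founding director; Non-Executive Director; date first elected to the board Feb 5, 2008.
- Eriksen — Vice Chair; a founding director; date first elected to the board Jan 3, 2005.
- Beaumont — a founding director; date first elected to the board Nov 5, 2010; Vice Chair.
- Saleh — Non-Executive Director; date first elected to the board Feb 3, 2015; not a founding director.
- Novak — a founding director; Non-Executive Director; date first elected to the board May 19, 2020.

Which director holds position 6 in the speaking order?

By board role: Nakamura, Eriksen, Abara, Vasquez, Beaumont and Tanaka (Vice Chair); then Novak, Saleh, Leclerc and Drummond (Non-Executive Director).
Among Nakamura, Eriksen, Abara, Vasquez, Beaumont and Tanaka, by date first elected to the board (earlier first): Nakamura (Feb 23, 2004) before Eriksen (Jan 3, 2005) before Abara (Mar 18, 2007) before Vasquez (Apr 9, 2010) before Beaumont (Nov 5, 2010) before Tanaka (Jul 2, 2011).
Among Novak, Saleh, Leclerc and Drummond, by date first elected to the board (later first) (reversed rule for this group): Novak (May 19, 2020) before Saleh (Feb 3, 2015) before Leclerc (Oct 6, 2011) before Drummond (Feb 5, 2008).
Order: Nakamura, Eriksen, Abara, Vasquez, Beaumont, Tanaka, Novak, Saleh, Leclerc, Drummond.

Tanaka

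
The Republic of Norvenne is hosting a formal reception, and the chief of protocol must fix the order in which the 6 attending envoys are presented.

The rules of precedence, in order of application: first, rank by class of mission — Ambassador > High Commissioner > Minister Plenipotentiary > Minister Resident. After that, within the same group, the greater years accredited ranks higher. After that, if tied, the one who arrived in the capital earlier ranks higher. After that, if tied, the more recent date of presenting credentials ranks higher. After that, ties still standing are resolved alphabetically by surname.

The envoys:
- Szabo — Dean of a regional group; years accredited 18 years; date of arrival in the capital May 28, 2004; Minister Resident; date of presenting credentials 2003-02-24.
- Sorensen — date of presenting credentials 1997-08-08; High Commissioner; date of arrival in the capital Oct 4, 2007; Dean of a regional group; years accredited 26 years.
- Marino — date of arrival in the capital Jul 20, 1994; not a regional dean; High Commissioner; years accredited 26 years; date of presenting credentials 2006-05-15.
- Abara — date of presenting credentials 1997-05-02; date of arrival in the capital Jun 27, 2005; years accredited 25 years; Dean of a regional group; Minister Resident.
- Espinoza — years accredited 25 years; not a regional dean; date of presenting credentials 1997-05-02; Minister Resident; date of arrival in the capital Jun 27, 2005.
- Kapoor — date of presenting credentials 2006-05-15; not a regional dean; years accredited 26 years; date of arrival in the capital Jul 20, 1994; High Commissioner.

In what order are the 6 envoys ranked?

By class of mission: Kapoor, Marino and Sorensen (High Commissioner); then Abara, Espinoza and Szabo (Minister Resident).
Kapoor, Marino and Sorensen all have years accredited 26 years, so the next rule applies.
Among Kapoor, Marino and Sorensen, by date of arrival in the capital (earlier first): Kapoor and Marino (Jul 20, 1994) before Sorensen (Oct 4, 2007).
Kapoor and Marino both have date of presenting credentials 2006-05-15, so the next rule applies.
Among Kapoor and Marino, alphabetically by surname: Kapoor before Marino.
Among Abara, Espinoza and Szabo, by years accredited (higher first): Abara and Espinoza (25 years) before Szabo (18 years).
Abara and Espinoza both have date of arrival in the capital Jun 27, 2005, so the next rule applies.
Abara and Espinoza both have date of presenting credentials 1997-05-02, so the next rule applies.
Among Abara and Espinoza, alphabetically by surname: Abara before Espinoza.
Full order: Kapoor, Marino, Sorensen, Abara, Espinoza, Szabo.

Kapoor, Marino, Sorensen, Abara, Espinoza, Szabo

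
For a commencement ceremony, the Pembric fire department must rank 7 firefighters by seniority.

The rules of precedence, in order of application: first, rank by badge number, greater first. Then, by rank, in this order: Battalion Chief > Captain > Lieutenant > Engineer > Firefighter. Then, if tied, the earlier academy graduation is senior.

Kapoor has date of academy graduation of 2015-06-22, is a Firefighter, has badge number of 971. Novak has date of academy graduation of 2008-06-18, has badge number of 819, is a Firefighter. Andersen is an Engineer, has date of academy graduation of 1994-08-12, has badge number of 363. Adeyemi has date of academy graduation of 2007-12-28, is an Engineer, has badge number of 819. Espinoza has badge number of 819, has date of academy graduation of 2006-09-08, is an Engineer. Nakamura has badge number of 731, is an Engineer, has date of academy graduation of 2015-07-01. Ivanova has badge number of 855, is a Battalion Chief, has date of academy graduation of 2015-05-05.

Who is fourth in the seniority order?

Adeyemi

By badge number (higher first): Kapoor (971); then Ivanova (855); then Espinoza, Adeyemi and Novak (each 819); then Nakamura (731); then Andersen (363).
Among Espinoza, Adeyemi and Novak, by rank: Espinoza and Adeyemi (Engineer) before Novak (Firefighter).
Among Espinoza and Adeyemi, by date of academy graduation (earlier first): Espinoza (2006-09-08) before Adeyemi (2007-12-28).
Order: Kapoor, Ivanova, Espinoza, Adeyemi, Novak, Nakamura, Andersen.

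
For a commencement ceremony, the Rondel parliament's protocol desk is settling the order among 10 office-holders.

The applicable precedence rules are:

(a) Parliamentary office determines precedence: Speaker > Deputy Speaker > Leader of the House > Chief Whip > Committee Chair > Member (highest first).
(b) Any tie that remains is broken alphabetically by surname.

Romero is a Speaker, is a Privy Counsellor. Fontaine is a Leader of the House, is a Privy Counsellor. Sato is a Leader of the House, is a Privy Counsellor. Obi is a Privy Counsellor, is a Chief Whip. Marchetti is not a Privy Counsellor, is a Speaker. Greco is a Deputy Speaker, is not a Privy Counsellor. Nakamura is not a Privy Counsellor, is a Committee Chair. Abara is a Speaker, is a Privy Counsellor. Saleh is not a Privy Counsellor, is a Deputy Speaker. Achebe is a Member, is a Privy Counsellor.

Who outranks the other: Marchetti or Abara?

By parliamentary office: Abara, Marchetti and Romero (Speaker); then Greco and Saleh (Deputy Speaker); then Fontaine and Sato (Leader of the House); then Obi (Chief Whip); then Nakamura (Committee Chair); then Achebe (Member).
Among Abara, Marchetti and Romero, alphabetically by surname: Abara before Marchetti before Romero.
Among Greco and Saleh, alphabetically by surname: Greco before Saleh.
Among Fontaine and Sato, alphabetically by surname: Fontaine before Sato.
So Abara takes precedence.

Abara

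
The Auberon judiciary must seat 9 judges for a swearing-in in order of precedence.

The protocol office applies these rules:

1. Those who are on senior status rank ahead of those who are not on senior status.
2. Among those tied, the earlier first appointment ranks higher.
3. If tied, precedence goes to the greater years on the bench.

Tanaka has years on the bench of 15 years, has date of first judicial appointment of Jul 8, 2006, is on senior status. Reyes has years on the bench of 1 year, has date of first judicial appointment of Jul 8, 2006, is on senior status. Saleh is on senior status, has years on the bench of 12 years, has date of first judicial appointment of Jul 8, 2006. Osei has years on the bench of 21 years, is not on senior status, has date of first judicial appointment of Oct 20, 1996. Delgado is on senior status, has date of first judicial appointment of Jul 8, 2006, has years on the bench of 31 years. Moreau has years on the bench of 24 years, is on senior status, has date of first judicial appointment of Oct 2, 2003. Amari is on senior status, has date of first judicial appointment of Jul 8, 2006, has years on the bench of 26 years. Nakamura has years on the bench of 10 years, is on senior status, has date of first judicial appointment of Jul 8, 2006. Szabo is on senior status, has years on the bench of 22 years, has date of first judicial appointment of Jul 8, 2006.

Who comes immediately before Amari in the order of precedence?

Delgado

By the first rule: Moreau, Delgado, Amari, Szabo, Tanaka, Saleh, Nakamura and Reyes (each on senior status); then Osei (not on senior status).
Among Moreau, Delgado, Amari, Szabo, Tanaka, Saleh, Nakamura and Reyes, by date of first judicial appointment (earlier first): Moreau (Oct 2, 2003) before Delgado, Amari, Szabo, Tanaka, Saleh, Nakamura and Reyes (Jul 8, 2006).
Among Delgado, Amari, Szabo, Tanaka, Saleh, Nakamura and Reyes, by years on the bench (higher first): Delgado (31 years) before Amari (26 years) before Szabo (22 years) before Tanaka (15 years) before Saleh (12 years) before Nakamura (10 years) before Reyes (1 year).
Order: Moreau, Delgado, Amari, Szabo, Tanaka, Saleh, Nakamura, Reyes, Osei.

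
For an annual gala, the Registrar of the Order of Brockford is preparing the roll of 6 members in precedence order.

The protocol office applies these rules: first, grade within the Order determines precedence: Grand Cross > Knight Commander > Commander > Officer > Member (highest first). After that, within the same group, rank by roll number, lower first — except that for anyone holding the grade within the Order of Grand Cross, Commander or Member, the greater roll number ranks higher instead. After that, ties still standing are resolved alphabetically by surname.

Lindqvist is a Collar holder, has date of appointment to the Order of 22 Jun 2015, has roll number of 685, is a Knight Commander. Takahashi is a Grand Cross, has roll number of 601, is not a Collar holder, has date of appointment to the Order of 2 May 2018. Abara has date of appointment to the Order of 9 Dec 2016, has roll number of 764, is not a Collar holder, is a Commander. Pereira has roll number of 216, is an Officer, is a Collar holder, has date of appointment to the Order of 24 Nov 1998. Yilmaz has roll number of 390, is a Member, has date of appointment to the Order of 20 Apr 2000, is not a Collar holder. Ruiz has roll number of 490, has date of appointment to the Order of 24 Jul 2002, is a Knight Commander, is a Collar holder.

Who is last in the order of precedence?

By grade within the Order: Takahashi (Grand Cross); then Ruiz and Lindqvist (Knight Commander); then Abara (Commander); then Pereira (Officer); then Yilmaz (Member).
Among Ruiz and Lindqvist, by roll number (lower first): Ruiz (490) before Lindqvist (685).
Order: Takahashi, Ruiz, Lindqvist, Abara, Pereira, Yilmaz.

Yilmaz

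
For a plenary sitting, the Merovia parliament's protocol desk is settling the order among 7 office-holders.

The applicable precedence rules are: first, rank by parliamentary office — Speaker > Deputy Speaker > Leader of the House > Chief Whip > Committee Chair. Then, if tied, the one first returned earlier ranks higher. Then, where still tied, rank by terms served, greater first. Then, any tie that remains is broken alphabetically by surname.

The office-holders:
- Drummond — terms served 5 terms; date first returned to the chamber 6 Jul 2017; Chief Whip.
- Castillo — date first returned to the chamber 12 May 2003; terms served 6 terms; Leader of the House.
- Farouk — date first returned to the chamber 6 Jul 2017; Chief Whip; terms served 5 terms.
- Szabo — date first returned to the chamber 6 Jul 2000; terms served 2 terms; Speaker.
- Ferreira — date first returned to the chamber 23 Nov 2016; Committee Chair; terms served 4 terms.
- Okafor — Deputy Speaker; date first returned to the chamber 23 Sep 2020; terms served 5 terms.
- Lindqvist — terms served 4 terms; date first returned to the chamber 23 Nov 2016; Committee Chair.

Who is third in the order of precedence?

Castillo

By parliamentary office: Szabo (Speaker); then Okafor (Deputy Speaker); then Castillo (Leader of the House); then Drummond and Farouk (Chief Whip); then Ferreira and Lindqvist (Committee Chair).
Drummond and Farouk both have date first returned to the chamber 6 Jul 2017, so the next rule applies.
Drummond and Farouk both have terms served 5 terms, so the next rule applies.
Among Drummond and Farouk, alphabetically by surname: Drummond before Farouk.
Ferreira and Lindqvist both have date first returned to the chamber 23 Nov 2016, so the next rule applies.
Ferreira and Lindqvist both have terms served 4 terms, so the next rule applies.
Among Ferreira and Lindqvist, alphabetically by surname: Ferreira before Lindqvist.
Order: Szabo, Okafor, Castillo, Drummond, Farouk, Ferreira, Lindqvist.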